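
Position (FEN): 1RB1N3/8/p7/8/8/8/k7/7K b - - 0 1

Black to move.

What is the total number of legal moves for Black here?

Black to move; king on a2.
In check: no.
Legal moves: Ka3, Ka1, a5.
Count: 3.

3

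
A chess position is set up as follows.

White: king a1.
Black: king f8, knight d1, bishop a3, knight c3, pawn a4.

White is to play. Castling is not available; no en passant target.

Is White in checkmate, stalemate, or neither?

stalemate

White to move; white king on a1.
In check: no.
King squares — b1: attacked by Nc3; a2: attacked by Nc3; b2: attacked by Nd1.
Legal moves for White: none.
Not in check and no legal moves → stalemate.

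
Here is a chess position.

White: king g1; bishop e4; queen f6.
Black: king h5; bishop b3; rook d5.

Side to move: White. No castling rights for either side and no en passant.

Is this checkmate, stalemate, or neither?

White to move; white king on g1.
In check: no.
Legal moves for White include: Qh8+, Qf8, Qd8, Qg7, Qf7+, Qe7, Qh6+, Qg6+, Qe6, Qd6, Qc6, Qb6, Qa6, Qg5+, Qf5+, Qe5+, Qh4+, Qf4, ... (list truncated; more exist).
White has legal moves and is not in check → neither.

neither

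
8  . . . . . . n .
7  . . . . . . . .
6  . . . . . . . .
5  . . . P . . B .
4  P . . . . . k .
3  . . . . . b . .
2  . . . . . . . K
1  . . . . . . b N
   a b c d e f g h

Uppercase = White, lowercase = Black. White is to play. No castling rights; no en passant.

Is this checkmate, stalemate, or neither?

White to move; white king on h2.
In check: yes, from the black bishop on g1.
King squares — g1: available; h1: own knight; g2: attacked by Bf3; g3: attacked by Kg4; h3: attacked by Kg4.
Legal moves for White: Kxg1.
White is in check but has 1 legal move → neither.

neither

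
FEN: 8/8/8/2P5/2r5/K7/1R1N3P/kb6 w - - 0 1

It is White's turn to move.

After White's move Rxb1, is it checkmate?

yes

After Rxb1: black king on a1; in check: yes, from the white rook on b1.
King squares — b1: attacked by Nd2; a2: attacked by Ka3; b2: attacked by Rb1.
Black has no legal moves → checkmate.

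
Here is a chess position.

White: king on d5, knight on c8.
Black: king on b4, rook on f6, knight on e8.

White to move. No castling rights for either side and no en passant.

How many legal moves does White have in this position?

7

White to move; king on d5.
In check: no.
Legal moves: Ne7, Na7, Nd6, Nb6, Ke5, Ke4, Kd4.
Count: 7.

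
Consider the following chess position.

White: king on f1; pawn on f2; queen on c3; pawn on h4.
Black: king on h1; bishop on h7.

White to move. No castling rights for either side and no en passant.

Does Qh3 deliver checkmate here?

yes

After Qh3: black king on h1; in check: yes, from the white queen on h3.
King squares — g1: attacked by Kf1; g2: attacked by Kf1; h2: attacked by Qh3.
Black has no legal moves → checkmate.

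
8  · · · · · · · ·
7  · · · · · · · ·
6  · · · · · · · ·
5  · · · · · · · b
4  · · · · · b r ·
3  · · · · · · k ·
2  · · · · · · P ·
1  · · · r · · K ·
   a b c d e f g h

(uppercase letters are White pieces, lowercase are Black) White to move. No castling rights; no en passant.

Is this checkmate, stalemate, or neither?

White to move; white king on g1.
In check: yes, from the black rook on d1.
King squares — f1: attacked by Rd1; h1: attacked by Rd1; f2: attacked by Kg3; g2: own pawn; h2: attacked by Kg3.
Legal moves for White: none.
In check with no legal moves → checkmate.

checkmate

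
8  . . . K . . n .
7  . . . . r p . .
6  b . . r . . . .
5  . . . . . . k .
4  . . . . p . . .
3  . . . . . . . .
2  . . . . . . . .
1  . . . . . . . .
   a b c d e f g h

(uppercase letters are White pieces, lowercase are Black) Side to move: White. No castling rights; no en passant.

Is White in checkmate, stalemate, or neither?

checkmate

White to move; white king on d8.
In check: yes, from the black rook on d6.
King squares — c7: attacked by Re7; d7: attacked by Rd6; e7: attacked by Ng8; c8: attacked by Ba6; e8: attacked by Re7.
Legal moves for White: none.
In check with no legal moves → checkmate.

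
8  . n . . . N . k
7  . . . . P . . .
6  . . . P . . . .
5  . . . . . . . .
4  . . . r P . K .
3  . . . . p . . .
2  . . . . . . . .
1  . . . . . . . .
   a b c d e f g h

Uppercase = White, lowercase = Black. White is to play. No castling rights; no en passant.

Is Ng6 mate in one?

After Ng6: black king on h8; in check: yes, from the white knight on g6.
Black has 3 legal replies: Kg8, Kh7, Kg7.
In check but a legal move exists → not checkmate.

no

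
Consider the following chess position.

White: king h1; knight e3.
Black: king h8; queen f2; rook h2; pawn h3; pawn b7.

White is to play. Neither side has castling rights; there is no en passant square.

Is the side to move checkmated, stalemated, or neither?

checkmate

White to move; white king on h1.
In check: yes, from the black rook on h2.
King squares — g1: attacked by Qf2; g2: attacked by Qf2; h2: attacked by Qf2.
Legal moves for White: none.
In check with no legal moves → checkmate.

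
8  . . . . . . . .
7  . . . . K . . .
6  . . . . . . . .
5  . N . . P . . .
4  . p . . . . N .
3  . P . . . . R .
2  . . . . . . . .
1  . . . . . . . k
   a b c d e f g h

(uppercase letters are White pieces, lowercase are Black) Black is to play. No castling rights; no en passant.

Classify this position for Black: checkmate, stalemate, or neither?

stalemate

Black to move; black king on h1.
In check: no.
King squares — g1: attacked by Rg3; g2: attacked by Rg3; h2: attacked by Ng4.
Legal moves for Black: none.
Not in check and no legal moves → stalemate.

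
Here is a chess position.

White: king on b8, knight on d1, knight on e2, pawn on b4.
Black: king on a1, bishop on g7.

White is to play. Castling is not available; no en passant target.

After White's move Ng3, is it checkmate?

After Ng3: black king on a1; in check: no.
Black is not in check, so this cannot be checkmate.

no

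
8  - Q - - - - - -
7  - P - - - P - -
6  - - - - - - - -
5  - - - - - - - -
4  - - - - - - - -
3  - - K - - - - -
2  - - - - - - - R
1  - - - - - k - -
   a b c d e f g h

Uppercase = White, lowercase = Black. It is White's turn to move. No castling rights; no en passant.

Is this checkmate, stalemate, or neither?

White to move; white king on c3.
In check: no.
Legal moves for White include: Qh8, Qg8, Qf8, Qe8, Qd8, Qc8, Qa8, Qc7, Qa7, Qd6, Qe5, Qf4+, Qg3, Kd4, Kc4, Kb4, Kd3, Kb3, ... (list truncated; more exist).
White has legal moves and is not in check → neither.

neither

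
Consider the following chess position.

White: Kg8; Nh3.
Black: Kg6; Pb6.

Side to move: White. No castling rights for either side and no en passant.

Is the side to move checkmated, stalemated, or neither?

neither

White to move; white king on g8.
In check: no.
Legal moves for White: Kh8, Kf8, Ng5, Nf4+, Nf2, Ng1.
White has 6 legal moves and is not in check → neither.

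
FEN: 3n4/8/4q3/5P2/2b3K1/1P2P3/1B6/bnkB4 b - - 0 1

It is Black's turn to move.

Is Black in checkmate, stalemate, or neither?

neither

Black to move; black king on c1.
In check: yes, from the white bishop on b2.
Legal moves for Black: Kd2, Kxb2, Kxd1, Bxb2.
Black is in check but has 4 legal moves → neither.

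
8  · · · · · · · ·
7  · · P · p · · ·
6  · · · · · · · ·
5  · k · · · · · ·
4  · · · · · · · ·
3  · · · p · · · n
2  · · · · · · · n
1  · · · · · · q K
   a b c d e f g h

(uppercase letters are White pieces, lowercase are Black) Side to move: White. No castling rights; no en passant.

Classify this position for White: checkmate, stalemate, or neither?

White to move; white king on h1.
In check: yes, from the black queen on g1.
King squares — g1: attacked by Nh3; g2: attacked by Qg1; h2: attacked by Qg1.
Legal moves for White: none.
In check with no legal moves → checkmate.

checkmate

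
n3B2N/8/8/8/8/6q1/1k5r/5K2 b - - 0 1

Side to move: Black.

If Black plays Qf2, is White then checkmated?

yes

After Qf2: white king on f1; in check: yes, from the black queen on f2.
King squares — e1: attacked by Qf2; g1: attacked by Qf2; e2: attacked by Qf2; f2: attacked by Rh2; g2: attacked by Qf2.
White has no legal moves → checkmate.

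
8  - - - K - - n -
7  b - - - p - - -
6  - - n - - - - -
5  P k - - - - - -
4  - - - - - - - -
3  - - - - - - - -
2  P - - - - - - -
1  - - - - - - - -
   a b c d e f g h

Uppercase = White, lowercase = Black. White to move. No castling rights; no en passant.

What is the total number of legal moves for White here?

White to move; king on d8.
In check: yes, from the black knight on c6.
Legal moves: Ke8, Kc8, Kd7, Kc7.
Count: 4.

4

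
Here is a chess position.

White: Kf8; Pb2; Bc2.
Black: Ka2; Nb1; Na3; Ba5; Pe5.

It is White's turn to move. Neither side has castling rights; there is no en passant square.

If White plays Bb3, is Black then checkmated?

After Bb3: black king on a2; in check: yes, from the white bishop on b3.
Black has 3 legal replies: Kxb3, Kxb2, Ka1.
In check but a legal move exists → not checkmate.

no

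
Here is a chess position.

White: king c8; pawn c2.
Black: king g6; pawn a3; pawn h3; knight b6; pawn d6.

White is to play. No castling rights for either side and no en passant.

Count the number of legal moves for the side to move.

White to move; king on c8.
In check: yes, from the black knight on b6.
Legal moves: Kd8, Kb8, Kc7, Kb7.
Count: 4.

4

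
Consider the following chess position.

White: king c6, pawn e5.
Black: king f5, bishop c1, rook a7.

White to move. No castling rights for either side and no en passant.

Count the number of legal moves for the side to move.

White to move; king on c6.
In check: no.
Legal moves: Kd6, Kb6, Kd5, Kc5, Kb5, e6.
Count: 6.

6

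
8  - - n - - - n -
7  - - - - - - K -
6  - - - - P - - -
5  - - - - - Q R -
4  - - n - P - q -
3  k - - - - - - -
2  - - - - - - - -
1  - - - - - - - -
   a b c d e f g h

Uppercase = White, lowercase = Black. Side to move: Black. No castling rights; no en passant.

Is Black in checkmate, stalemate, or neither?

neither

Black to move; black king on a3.
In check: no.
Legal moves for Black include: Nge7, Nh6, Nf6, Nce7, Na7, N8d6, N8b6, Qh5, Qxg5+, Qxf5, Qh4, Qf4, Qxe4, Qh3, Qg3, Qf3, Qg2, Qe2, ... (list truncated; more exist).
Black has legal moves and is not in check → neither.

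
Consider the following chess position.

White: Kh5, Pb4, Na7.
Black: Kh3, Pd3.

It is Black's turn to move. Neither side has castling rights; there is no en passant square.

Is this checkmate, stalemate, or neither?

Black to move; black king on h3.
In check: no.
Legal moves for Black: Kg3, Kh2, Kg2, d2.
Black has 4 legal moves and is not in check → neither.

neither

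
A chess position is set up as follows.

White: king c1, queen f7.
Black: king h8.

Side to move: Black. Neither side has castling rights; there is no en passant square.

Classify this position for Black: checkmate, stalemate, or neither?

Black to move; black king on h8.
In check: no.
King squares — g7: attacked by Qf7; h7: attacked by Qf7; g8: attacked by Qf7.
Legal moves for Black: none.
Not in check and no legal moves → stalemate.

stalemate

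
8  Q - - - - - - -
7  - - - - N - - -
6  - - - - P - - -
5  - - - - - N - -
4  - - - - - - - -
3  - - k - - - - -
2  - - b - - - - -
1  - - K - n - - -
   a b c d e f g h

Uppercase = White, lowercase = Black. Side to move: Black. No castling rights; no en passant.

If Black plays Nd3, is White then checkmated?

yes

After Nd3: white king on c1; in check: yes, from the black knight on d3.
King squares — b1: attacked by Bc2; d1: attacked by Bc2; b2: attacked by Kc3; c2: attacked by Kc3; d2: attacked by Kc3.
White has no legal moves → checkmate.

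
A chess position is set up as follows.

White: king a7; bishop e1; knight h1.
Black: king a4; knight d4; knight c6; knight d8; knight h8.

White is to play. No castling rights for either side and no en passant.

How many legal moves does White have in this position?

White to move; king on a7.
In check: yes, from the black knight on c6.
Legal moves: Ka8, Kb6, Ka6.
Count: 3.

3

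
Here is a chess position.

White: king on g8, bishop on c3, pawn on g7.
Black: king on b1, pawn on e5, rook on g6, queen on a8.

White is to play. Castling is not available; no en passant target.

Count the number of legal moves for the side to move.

White to move; king on g8.
In check: yes, from the black queen on a8.
Legal moves: Kh7, Kf7.
Count: 2.

2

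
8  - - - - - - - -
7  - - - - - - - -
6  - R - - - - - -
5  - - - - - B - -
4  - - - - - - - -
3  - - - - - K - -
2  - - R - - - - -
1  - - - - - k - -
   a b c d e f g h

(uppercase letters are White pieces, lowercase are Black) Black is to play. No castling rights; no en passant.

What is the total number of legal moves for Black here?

Black to move; king on f1.
In check: no.
Legal moves: Kg1, Ke1.
Count: 2.

2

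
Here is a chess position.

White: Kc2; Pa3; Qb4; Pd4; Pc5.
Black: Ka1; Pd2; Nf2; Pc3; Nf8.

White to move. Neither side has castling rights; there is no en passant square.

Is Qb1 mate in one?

yes

After Qb1: black king on a1; in check: yes, from the white queen on b1.
King squares — b1: attacked by Kc2; a2: attacked by Qb1; b2: attacked by Qb1.
Black has no legal moves → checkmate.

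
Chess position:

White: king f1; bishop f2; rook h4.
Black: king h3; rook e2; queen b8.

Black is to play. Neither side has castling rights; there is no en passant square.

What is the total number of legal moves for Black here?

Black to move; king on h3.
In check: yes, from the white rook on h4.
Legal moves: none.
Count: 0.

0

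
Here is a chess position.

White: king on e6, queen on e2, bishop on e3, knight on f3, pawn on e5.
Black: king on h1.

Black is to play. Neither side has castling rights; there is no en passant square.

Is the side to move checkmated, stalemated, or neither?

stalemate

Black to move; black king on h1.
In check: no.
King squares — g1: attacked by Be3; g2: attacked by Qe2; h2: attacked by Qe2.
Legal moves for Black: none.
Not in check and no legal moves → stalemate.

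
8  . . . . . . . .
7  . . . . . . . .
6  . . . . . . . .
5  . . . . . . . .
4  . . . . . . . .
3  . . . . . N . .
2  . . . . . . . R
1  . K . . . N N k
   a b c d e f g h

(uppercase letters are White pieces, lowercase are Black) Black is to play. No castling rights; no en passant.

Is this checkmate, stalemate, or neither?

checkmate

Black to move; black king on h1.
In check: yes, from the white rook on h2.
King squares — g1: attacked by Nf3; g2: attacked by Rh2; h2: attacked by Nf1.
Legal moves for Black: none.
In check with no legal moves → checkmate.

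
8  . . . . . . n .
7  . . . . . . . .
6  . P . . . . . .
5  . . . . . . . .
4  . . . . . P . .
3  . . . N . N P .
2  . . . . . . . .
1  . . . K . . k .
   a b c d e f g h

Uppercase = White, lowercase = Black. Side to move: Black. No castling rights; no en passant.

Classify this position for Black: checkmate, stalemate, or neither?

Black to move; black king on g1.
In check: yes, from the white knight on f3.
King squares — f1: available; h1: available; f2: attacked by Nd3; g2: available; h2: attacked by Nf3.
Legal moves for Black: Kg2, Kh1, Kf1.
Black is in check but has 3 legal moves → neither.

neither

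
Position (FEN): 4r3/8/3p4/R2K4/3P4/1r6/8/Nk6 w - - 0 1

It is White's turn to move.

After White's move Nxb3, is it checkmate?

no

After Nxb3: black king on b1; in check: no.
Black is not in check, so this cannot be checkmate.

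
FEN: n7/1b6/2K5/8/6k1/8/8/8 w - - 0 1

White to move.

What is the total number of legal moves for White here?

White to move; king on c6.
In check: yes, from the black bishop on b7.
Legal moves: Kd7, Kxb7, Kd6, Kc5, Kb5.
Count: 5.

5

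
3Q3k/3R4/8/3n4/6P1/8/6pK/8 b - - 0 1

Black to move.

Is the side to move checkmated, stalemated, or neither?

Black to move; black king on h8.
In check: yes, from the white queen on d8.
King squares — g7: attacked by Rd7; h7: attacked by Rd7; g8: attacked by Qd8.
Legal moves for Black: none.
In check with no legal moves → checkmate.

checkmate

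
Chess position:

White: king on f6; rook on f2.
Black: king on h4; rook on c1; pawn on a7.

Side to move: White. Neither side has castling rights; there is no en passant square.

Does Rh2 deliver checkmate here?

no

After Rh2: black king on h4; in check: yes, from the white rook on h2.
Black has 2 legal replies: Kg4, Kg3.
In check but a legal move exists → not checkmate.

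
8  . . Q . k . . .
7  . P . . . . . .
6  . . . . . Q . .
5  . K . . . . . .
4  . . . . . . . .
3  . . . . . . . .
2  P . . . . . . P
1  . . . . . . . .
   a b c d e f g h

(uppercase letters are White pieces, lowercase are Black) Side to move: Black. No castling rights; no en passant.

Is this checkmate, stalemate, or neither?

checkmate

Black to move; black king on e8.
In check: yes, from the white queen on c8.
King squares — d7: attacked by Qc8; e7: attacked by Qf6; f7: attacked by Qf6; d8: attacked by Qf6; f8: attacked by Qf6.
Legal moves for Black: none.
In check with no legal moves → checkmate.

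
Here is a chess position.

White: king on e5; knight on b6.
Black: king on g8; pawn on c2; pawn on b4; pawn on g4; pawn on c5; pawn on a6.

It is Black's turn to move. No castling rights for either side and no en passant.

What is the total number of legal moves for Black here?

13

Black to move; king on g8.
In check: no.
Legal moves: Kh8, Kf8, Kh7, Kg7, Kf7, a5, c4, g3, b3, c1=Q, c1=R, c1=B, c1=N.
Count: 13.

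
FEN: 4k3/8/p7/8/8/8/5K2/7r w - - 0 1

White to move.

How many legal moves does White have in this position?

5

White to move; king on f2.
In check: no.
Legal moves: Kg3, Kf3, Ke3, Kg2, Ke2.
Count: 5.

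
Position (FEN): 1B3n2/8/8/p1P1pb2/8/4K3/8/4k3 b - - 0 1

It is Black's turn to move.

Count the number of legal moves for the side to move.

Black to move; king on e1.
In check: no.
Legal moves: Nh7, Nd7, Ng6, Ne6, Bc8, Bh7, Bd7, Bg6, Be6, Bg4, Be4, Bh3, Bd3, Bc2, Bb1, Kf1, Kd1, e4, a4.
Count: 19.

19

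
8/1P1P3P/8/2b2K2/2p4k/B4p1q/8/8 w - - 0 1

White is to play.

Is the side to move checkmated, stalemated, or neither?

White to move; white king on f5.
In check: yes, from the black queen on h3.
King squares — e4: available; f4: available; g4: attacked by Qh3; e5: available; g5: attacked by Kh4; e6: attacked by Qh3; f6: available; g6: available.
Legal moves for White: Kg6, Kf6, Ke5, Kf4, Ke4.
White is in check but has 5 legal moves → neither.

neither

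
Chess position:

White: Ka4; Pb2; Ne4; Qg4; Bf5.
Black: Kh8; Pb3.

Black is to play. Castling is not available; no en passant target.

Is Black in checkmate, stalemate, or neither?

stalemate

Black to move; black king on h8.
In check: no.
King squares — g7: attacked by Qg4; h7: attacked by Bf5; g8: attacked by Qg4.
Legal moves for Black: none.
Not in check and no legal moves → stalemate.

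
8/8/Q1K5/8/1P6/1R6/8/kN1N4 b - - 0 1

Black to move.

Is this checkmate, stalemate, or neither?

checkmate

Black to move; black king on a1.
In check: yes, from the white queen on a6.
King squares — b1: attacked by Rb3; a2: attacked by Qa6; b2: attacked by Nd1.
Legal moves for Black: none.
In check with no legal moves → checkmate.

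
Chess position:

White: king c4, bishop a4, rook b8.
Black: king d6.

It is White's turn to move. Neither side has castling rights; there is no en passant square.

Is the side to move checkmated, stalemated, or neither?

White to move; white king on c4.
In check: no.
Legal moves for White include: Rh8, Rg8, Rf8, Re8, Rd8+, Rc8, Ra8, Rb7, Rb6+, Rb5, Rb4, Rb3, Rb2, Rb1, Kb5, Kd4, Kb4, Kd3, ... (list truncated; more exist).
White has legal moves and is not in check → neither.

neither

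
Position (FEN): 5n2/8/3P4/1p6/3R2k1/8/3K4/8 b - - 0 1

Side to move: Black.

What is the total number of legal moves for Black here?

Black to move; king on g4.
In check: yes, from the white rook on d4.
Legal moves: Kh5, Kg5, Kf5, Kh3, Kg3, Kf3.
Count: 6.

6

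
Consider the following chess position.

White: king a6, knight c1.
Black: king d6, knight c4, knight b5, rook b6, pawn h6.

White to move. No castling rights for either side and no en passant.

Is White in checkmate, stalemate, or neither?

checkmate

White to move; white king on a6.
In check: yes, from the black rook on b6.
King squares — a5: attacked by Nc4; b5: attacked by Rb6; b6: attacked by Nc4; a7: attacked by Nb5; b7: attacked by Rb6.
Legal moves for White: none.
In check with no legal moves → checkmate.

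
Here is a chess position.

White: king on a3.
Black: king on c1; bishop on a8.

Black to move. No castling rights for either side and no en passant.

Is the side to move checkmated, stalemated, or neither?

neither

Black to move; black king on c1.
In check: no.
Legal moves for Black: Bb7, Bc6, Bd5, Be4, Bf3, Bg2, Bh1, Kd2, Kc2, Kd1, Kb1.
Black has 11 legal moves and is not in check → neither.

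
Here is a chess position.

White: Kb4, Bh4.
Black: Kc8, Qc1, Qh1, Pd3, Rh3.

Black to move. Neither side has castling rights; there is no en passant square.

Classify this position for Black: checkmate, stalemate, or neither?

neither

Black to move; black king on c8.
In check: no.
Legal moves for Black include: Kb8, Kd7, Kc7, Kb7, Rxh4+, Rg3, Rf3, Re3, Rh2, Qa8, Qb7+, Qhc6, Qd5, Qe4+, Qf3, Qh2, Qg2, Qhg1, ... (list truncated; more exist).
Black has legal moves and is not in check → neither.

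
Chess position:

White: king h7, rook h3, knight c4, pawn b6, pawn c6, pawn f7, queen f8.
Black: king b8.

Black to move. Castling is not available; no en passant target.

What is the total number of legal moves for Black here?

Black to move; king on b8.
In check: yes, from the white queen on f8.
Legal moves: none.
Count: 0.

0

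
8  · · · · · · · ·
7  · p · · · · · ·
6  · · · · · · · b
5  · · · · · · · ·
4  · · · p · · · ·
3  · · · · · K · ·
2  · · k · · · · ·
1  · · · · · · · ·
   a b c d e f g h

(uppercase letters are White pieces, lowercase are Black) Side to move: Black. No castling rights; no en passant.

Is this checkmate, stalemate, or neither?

Black to move; black king on c2.
In check: no.
Legal moves for Black: Bf8, Bg7, Bg5, Bf4, Be3, Bd2, Bc1, Kd3, Kc3, Kb3, Kd2, Kb2, Kd1, Kc1, Kb1, b6, d3, b5.
Black has 18 legal moves and is not in check → neither.

neither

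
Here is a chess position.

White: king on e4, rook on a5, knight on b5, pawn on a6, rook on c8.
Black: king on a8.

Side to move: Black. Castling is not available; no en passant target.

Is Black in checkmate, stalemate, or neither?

checkmate

Black to move; black king on a8.
In check: yes, from the white rook on c8.
King squares — a7: attacked by Nb5; b7: attacked by Pa6; b8: attacked by Rc8.
Legal moves for Black: none.
In check with no legal moves → checkmate.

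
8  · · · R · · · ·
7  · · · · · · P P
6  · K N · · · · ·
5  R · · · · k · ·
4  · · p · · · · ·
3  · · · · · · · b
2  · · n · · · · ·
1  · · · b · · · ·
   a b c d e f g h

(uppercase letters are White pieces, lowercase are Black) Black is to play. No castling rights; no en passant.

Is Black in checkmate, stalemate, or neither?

Black to move; black king on f5.
In check: yes, from the white rook on a5.
King squares — e4: available; f4: available; g4: available; e5: attacked by Ra5; g5: attacked by Ra5; e6: available; f6: available; g6: available.
Legal moves for Black: Kg6, Kf6, Ke6, Kg4, Kf4, Ke4.
Black is in check but has 6 legal moves → neither.

neither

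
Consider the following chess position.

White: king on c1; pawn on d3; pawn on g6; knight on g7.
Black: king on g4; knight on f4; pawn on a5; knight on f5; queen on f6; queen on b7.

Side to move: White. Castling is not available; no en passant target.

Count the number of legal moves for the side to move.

8

White to move; king on c1.
In check: no.
Legal moves: Ne8, Ne6, Nh5, Nxf5, Kd2, Kc2, Kd1, d4.
Count: 8.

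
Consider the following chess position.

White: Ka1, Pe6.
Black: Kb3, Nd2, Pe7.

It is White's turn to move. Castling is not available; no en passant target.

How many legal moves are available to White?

0

White to move; king on a1.
In check: no.
Legal moves: none.
Count: 0.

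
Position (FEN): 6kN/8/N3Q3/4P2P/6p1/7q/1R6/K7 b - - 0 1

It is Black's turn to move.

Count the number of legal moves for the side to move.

Black to move; king on g8.
In check: yes, from the white queen on e6.
Legal moves: Kxh8, Kf8, Kh7, Kg7.
Count: 4.

4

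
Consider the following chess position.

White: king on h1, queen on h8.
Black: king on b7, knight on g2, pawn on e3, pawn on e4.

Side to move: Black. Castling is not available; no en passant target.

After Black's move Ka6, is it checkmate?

After Ka6: white king on h1; in check: no.
White is not in check, so this cannot be checkmate.

no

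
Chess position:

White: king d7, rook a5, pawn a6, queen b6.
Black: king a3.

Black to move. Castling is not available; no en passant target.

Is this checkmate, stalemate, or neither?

Black to move; black king on a3.
In check: yes, from the white rook on a5.
King squares — a2: attacked by Ra5; b2: attacked by Qb6; b3: attacked by Qb6; a4: attacked by Ra5; b4: attacked by Qb6.
Legal moves for Black: none.
In check with no legal moves → checkmate.

checkmate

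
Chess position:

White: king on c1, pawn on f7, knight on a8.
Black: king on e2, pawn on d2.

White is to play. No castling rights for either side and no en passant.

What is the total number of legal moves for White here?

3

White to move; king on c1.
In check: yes, from the black pawn on d2.
Legal moves: Kc2, Kb2, Kb1.
Count: 3.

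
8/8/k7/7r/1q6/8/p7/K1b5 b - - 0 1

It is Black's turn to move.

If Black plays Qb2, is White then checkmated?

yes

After Qb2: white king on a1; in check: yes, from the black queen on b2.
King squares — b1: attacked by Pa2; a2: attacked by Qb2; b2: attacked by Bc1.
White has no legal moves → checkmate.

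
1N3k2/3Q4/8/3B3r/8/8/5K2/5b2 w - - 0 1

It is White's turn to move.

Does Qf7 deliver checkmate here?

yes

After Qf7: black king on f8; in check: yes, from the white queen on f7.
King squares — e7: attacked by Qf7; f7: attacked by Bd5; g7: attacked by Qf7; e8: attacked by Qf7; g8: attacked by Qf7.
Black has no legal moves → checkmate.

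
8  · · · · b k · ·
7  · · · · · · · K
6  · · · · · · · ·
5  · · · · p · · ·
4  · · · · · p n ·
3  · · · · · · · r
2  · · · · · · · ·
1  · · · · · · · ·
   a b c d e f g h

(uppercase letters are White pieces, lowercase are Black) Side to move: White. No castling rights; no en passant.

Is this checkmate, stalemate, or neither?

checkmate

White to move; white king on h7.
In check: yes, from the black rook on h3.
King squares — g6: attacked by Be8; h6: attacked by Rh3; g7: attacked by Kf8; g8: attacked by Kf8; h8: attacked by Rh3.
Legal moves for White: none.
In check with no legal moves → checkmate.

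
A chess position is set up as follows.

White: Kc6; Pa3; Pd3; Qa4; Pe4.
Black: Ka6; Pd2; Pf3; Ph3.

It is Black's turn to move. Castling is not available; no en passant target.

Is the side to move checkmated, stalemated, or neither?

Black to move; black king on a6.
In check: yes, from the white queen on a4.
King squares — a5: attacked by Qa4; b5: attacked by Qa4; b6: attacked by Kc6; a7: attacked by Qa4; b7: attacked by Kc6.
Legal moves for Black: none.
In check with no legal moves → checkmate.

checkmate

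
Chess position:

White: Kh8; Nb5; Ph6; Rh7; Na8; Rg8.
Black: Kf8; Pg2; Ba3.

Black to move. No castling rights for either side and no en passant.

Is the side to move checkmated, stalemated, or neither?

checkmate

Black to move; black king on f8.
In check: yes, from the white rook on g8.
King squares — e7: attacked by Rh7; f7: attacked by Rh7; g7: attacked by Ph6; e8: attacked by Rg8; g8: attacked by Kh8.
Legal moves for Black: none.
In check with no legal moves → checkmate.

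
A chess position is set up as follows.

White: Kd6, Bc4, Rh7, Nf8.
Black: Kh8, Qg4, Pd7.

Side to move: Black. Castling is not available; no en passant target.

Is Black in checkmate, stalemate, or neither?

Black to move; black king on h8.
In check: yes, from the white rook on h7.
King squares — g7: attacked by Rh7; h7: attacked by Nf8; g8: attacked by Bc4.
Legal moves for Black: none.
In check with no legal moves → checkmate.

checkmate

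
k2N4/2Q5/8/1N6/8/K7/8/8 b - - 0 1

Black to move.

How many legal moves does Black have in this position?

Black to move; king on a8.
In check: no.
Legal moves: none.
Count: 0.

0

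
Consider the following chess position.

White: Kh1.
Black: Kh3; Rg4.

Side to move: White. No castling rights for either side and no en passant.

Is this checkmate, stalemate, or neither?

White to move; white king on h1.
In check: no.
King squares — g1: attacked by Rg4; g2: attacked by Kh3; h2: attacked by Kh3.
Legal moves for White: none.
Not in check and no legal moves → stalemate.

stalemate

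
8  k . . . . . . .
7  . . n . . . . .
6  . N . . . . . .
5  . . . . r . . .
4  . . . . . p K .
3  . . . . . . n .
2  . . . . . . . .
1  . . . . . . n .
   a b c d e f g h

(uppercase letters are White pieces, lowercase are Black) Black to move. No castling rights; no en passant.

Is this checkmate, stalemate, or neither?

neither

Black to move; black king on a8.
In check: yes, from the white knight on b6.
Legal moves for Black: Kb8, Kb7, Ka7.
Black is in check but has 3 legal moves → neither.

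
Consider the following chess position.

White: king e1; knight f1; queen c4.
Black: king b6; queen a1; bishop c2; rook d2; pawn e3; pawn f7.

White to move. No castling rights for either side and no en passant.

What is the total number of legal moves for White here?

0

White to move; king on e1.
In check: yes, from the black queen on a1.
Legal moves: none.
Count: 0.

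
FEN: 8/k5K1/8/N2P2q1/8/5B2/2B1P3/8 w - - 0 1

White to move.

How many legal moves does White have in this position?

White to move; king on g7.
In check: yes, from the black queen on g5.
Legal moves: Kh8, Kf8, Kh7, Kf7, Bg6.
Count: 5.

5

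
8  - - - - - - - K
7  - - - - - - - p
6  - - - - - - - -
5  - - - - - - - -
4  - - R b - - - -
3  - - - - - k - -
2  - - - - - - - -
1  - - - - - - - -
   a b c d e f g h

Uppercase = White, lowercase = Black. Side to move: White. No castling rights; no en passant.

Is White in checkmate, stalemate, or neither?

neither

White to move; white king on h8.
In check: yes, from the black bishop on d4.
King squares — g7: attacked by Bd4; h7: available; g8: available.
Legal moves for White: Kg8, Kxh7, Rxd4.
White is in check but has 3 legal moves → neither.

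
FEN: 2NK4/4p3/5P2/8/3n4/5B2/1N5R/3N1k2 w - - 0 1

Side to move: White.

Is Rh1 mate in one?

After Rh1: black king on f1; in check: yes, from the white rook on h1.
King squares — e1: attacked by Rh1; g1: attacked by Rh1; e2: attacked by Bf3; f2: attacked by Nd1; g2: attacked by Bf3.
Black has no legal moves → checkmate.

yes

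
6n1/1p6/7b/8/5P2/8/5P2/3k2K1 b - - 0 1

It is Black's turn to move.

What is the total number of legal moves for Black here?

Black to move; king on d1.
In check: no.
Legal moves: Ne7, Nf6, Bf8, Bg7, Bg5, Bxf4, Ke2, Kd2, Kc2, Ke1, Kc1, b6, b5.
Count: 13.

13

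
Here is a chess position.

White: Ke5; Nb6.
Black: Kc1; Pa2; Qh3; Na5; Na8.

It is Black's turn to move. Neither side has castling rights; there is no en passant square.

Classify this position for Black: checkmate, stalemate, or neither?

neither

Black to move; black king on c1.
In check: no.
Legal moves for Black include: Nc7, Nxb6, Nb7, Nc6+, Nc4+, Nb3, Qh8+, Qc8, Qh7, Qd7, Qh6, Qe6+, Qh5+, Qf5+, Qh4, Qg4, Qg3+, Qf3, ... (list truncated; more exist).
Black has legal moves and is not in check → neither.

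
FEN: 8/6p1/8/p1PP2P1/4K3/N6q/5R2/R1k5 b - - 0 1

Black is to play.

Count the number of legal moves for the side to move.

0

Black to move; king on c1.
In check: yes, from the white rook on a1.
Legal moves: none.
Count: 0.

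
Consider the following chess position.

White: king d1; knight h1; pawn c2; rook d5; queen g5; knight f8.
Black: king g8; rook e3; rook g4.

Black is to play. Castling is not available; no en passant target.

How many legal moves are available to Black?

Black to move; king on g8.
In check: yes, from the white queen on g5.
Legal moves: Kh8, Kxf8, Kf7, Rxg5.
Count: 4.

4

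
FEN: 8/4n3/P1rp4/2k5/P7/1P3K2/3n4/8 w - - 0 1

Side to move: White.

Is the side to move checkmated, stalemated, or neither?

neither

White to move; white king on f3.
In check: yes, from the black knight on d2.
Legal moves for White: Kg4, Kf4, Kg3, Ke3, Kg2, Kf2, Ke2.
White is in check but has 7 legal moves → neither.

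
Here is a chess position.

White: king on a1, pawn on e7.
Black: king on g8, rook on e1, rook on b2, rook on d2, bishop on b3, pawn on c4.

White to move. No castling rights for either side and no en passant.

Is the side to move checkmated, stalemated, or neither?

White to move; white king on a1.
In check: yes, from the black rook on e1.
King squares — b1: attacked by Re1; a2: attacked by Rb2; b2: attacked by Rd2.
Legal moves for White: none.
In check with no legal moves → checkmate.

checkmate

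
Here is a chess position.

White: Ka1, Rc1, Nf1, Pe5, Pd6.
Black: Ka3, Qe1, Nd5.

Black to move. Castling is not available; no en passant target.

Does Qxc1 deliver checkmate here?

yes

After Qxc1: white king on a1; in check: yes, from the black queen on c1.
King squares — b1: attacked by Qc1; a2: attacked by Ka3; b2: attacked by Qc1.
White has no legal moves → checkmate.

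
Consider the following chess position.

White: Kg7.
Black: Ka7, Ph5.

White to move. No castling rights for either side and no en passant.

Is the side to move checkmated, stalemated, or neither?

neither

White to move; white king on g7.
In check: no.
Legal moves for White: Kh8, Kg8, Kf8, Kh7, Kf7, Kh6, Kg6, Kf6.
White has 8 legal moves and is not in check → neither.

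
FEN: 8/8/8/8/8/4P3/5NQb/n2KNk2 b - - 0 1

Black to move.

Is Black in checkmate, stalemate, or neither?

checkmate

Black to move; black king on f1.
In check: yes, from the white queen on g2.
King squares — e1: attacked by Kd1; g1: attacked by Qg2; e2: attacked by Kd1; f2: attacked by Qg2; g2: attacked by Ne1.
Legal moves for Black: none.
In check with no legal moves → checkmate.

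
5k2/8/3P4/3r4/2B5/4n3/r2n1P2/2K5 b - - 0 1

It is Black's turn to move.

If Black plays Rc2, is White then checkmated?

After Rc2: white king on c1; in check: yes, from the black rook on c2.
King squares — b1: attacked by Nd2; d1: attacked by Ne3; b2: attacked by Rc2; c2: attacked by Ne3; d2: attacked by Rc2.
White has no legal moves → checkmate.

yes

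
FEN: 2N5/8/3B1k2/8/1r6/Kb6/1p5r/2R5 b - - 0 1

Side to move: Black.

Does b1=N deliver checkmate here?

no

After b1=N: white king on a3; in check: yes, from the black knight on b1.
White has 2 legal replies: Kxb4, Rxb1.
In check but a legal move exists → not checkmate.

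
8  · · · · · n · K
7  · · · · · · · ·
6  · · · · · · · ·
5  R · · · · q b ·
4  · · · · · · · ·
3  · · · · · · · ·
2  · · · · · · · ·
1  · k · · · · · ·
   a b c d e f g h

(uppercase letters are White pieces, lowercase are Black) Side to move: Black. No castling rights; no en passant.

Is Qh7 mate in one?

After Qh7: white king on h8; in check: yes, from the black queen on h7.
King squares — g7: attacked by Qh7; h7: attacked by Nf8; g8: attacked by Qh7.
White has no legal moves → checkmate.

yes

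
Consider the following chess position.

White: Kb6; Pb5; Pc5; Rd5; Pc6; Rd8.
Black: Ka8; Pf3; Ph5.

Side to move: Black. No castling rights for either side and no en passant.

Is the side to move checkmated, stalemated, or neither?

Black to move; black king on a8.
In check: yes, from the white rook on d8.
King squares — a7: attacked by Kb6; b7: attacked by Kb6; b8: attacked by Rd8.
Legal moves for Black: none.
In check with no legal moves → checkmate.

checkmate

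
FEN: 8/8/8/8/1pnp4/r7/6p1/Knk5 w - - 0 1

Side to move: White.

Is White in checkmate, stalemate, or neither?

White to move; white king on a1.
In check: yes, from the black rook on a3.
King squares — b1: attacked by Kc1; a2: attacked by Ra3; b2: attacked by Kc1.
Legal moves for White: none.
In check with no legal moves → checkmate.

checkmate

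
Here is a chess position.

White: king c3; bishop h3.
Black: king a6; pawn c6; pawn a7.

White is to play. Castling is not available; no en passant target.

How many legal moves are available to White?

White to move; king on c3.
In check: no.
Legal moves: Bc8+, Bd7, Be6, Bf5, Bg4, Bg2, Bf1+, Kd4, Kc4, Kb4, Kd3, Kb3, Kd2, Kc2, Kb2.
Count: 15.

15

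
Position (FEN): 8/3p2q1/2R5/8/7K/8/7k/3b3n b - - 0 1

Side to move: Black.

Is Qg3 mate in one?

After Qg3: white king on h4; in check: yes, from the black queen on g3.
King squares — g3: attacked by Nh1; h3: attacked by Kh2; g4: attacked by Bd1; g5: attacked by Qg3; h5: attacked by Bd1.
White has no legal moves → checkmate.

yes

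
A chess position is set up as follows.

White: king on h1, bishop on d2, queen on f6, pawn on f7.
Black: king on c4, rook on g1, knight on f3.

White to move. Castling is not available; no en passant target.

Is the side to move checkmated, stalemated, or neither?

White to move; white king on h1.
In check: yes, from the black rook on g1.
King squares — g1: attacked by Nf3; g2: attacked by Rg1; h2: attacked by Nf3.
Legal moves for White: none.
In check with no legal moves → checkmate.

checkmate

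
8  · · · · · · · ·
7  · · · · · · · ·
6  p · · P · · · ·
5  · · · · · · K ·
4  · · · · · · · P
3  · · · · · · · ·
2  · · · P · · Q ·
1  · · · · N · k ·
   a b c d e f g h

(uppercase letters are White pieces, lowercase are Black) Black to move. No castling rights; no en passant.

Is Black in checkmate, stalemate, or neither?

Black to move; black king on g1.
In check: yes, from the white queen on g2.
King squares — f1: attacked by Qg2; h1: attacked by Qg2; f2: attacked by Qg2; g2: attacked by Ne1; h2: attacked by Qg2.
Legal moves for Black: none.
In check with no legal moves → checkmate.

checkmate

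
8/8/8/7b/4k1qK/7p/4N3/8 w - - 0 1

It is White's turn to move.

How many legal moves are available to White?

White to move; king on h4.
In check: yes, from the black queen on g4.
Legal moves: none.
Count: 0.

0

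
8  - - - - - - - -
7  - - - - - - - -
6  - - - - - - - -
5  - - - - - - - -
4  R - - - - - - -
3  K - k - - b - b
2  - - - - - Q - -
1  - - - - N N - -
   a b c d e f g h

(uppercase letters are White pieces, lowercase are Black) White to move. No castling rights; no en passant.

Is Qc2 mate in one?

After Qc2: black king on c3; in check: yes, from the white queen on c2.
King squares — b2: attacked by Qc2; c2: attacked by Ne1; d2: attacked by Nf1; b3: attacked by Qc2; d3: attacked by Ne1; b4: attacked by Ka3; c4: attacked by Qc2; d4: attacked by Ra4.
Black has no legal moves → checkmate.

yes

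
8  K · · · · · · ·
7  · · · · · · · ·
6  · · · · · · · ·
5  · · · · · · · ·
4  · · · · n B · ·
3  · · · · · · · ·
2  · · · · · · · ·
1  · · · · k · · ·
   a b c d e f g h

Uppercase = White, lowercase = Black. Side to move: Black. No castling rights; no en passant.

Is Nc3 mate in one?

After Nc3: white king on a8; in check: no.
White is not in check, so this cannot be checkmate.

no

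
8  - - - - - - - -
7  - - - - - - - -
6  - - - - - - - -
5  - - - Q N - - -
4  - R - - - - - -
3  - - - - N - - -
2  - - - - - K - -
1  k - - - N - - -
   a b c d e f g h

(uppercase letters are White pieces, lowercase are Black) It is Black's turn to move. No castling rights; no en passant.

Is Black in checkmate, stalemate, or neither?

Black to move; black king on a1.
In check: no.
King squares — b1: attacked by Rb4; a2: attacked by Qd5; b2: attacked by Rb4.
Legal moves for Black: none.
Not in check and no legal moves → stalemate.

stalemate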